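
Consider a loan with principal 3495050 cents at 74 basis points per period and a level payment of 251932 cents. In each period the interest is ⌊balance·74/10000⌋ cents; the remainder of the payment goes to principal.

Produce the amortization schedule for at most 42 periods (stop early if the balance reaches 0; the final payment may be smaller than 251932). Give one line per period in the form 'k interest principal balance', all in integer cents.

1 25863 226069 3268981
2 24190 227742 3041239
3 22505 229427 2811812
4 20807 231125 2580687
5 19097 232835 2347852
6 17374 234558 2113294
7 15638 236294 1877000
8 13889 238043 1638957
9 12128 239804 1399153
10 10353 241579 1157574
11 8566 243366 914208
12 6765 245167 669041
13 4950 246982 422059
14 3123 248809 173250
15 1282 173250 0

1. interest=⌊3495050·74/10000⌋=25863; principal=251932-25863=226069; balance=3495050-226069=3268981
2. interest=⌊3268981·74/10000⌋=24190; principal=251932-24190=227742; balance=3268981-227742=3041239
3. interest=⌊3041239·74/10000⌋=22505; principal=251932-22505=229427; balance=3041239-229427=2811812
4. interest=⌊2811812·74/10000⌋=20807; principal=251932-20807=231125; balance=2811812-231125=2580687
5. interest=⌊2580687·74/10000⌋=19097; principal=251932-19097=232835; balance=2580687-232835=2347852
6. interest=⌊2347852·74/10000⌋=17374; principal=251932-17374=234558; balance=2347852-234558=2113294
7. interest=⌊2113294·74/10000⌋=15638; principal=251932-15638=236294; balance=2113294-236294=1877000
8. interest=⌊1877000·74/10000⌋=13889; principal=251932-13889=238043; balance=1877000-238043=1638957
9. interest=⌊1638957·74/10000⌋=12128; principal=251932-12128=239804; balance=1638957-239804=1399153
10. interest=⌊1399153·74/10000⌋=10353; principal=251932-10353=241579; balance=1399153-241579=1157574
11. interest=⌊1157574·74/10000⌋=8566; principal=251932-8566=243366; balance=1157574-243366=914208
12. interest=⌊914208·74/10000⌋=6765; principal=251932-6765=245167; balance=914208-245167=669041
13. interest=⌊669041·74/10000⌋=4950; principal=251932-4950=246982; balance=669041-246982=422059
14. interest=⌊422059·74/10000⌋=3123; principal=251932-3123=248809; balance=422059-248809=173250
15. interest=⌊173250·74/10000⌋=1282; principal=min(251932-1282,173250)=173250; balance=173250-173250=0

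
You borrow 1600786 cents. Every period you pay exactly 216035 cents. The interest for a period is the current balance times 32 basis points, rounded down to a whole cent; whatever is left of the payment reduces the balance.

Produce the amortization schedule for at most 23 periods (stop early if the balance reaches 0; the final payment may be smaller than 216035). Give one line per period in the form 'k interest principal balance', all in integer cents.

1. interest=⌊1600786·32/10000⌋=5122; principal=216035-5122=210913; balance=1600786-210913=1389873
2. interest=⌊1389873·32/10000⌋=4447; principal=216035-4447=211588; balance=1389873-211588=1178285
3. interest=⌊1178285·32/10000⌋=3770; principal=216035-3770=212265; balance=1178285-212265=966020
4. interest=⌊966020·32/10000⌋=3091; principal=216035-3091=212944; balance=966020-212944=753076
5. interest=⌊753076·32/10000⌋=2409; principal=216035-2409=213626; balance=753076-213626=539450
6. interest=⌊539450·32/10000⌋=1726; principal=216035-1726=214309; balance=539450-214309=325141
7. interest=⌊325141·32/10000⌋=1040; principal=216035-1040=214995; balance=325141-214995=110146
8. interest=⌊110146·32/10000⌋=352; principal=min(216035-352,110146)=110146; balance=110146-110146=0

1 5122 210913 1389873
2 4447 211588 1178285
3 3770 212265 966020
4 3091 212944 753076
5 2409 213626 539450
6 1726 214309 325141
7 1040 214995 110146
8 352 110146 0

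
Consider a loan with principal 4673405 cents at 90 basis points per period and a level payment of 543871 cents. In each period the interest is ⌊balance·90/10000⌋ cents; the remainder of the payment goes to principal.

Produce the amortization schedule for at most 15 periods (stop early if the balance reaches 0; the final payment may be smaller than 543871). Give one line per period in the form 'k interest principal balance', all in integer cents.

1. interest=⌊4673405·90/10000⌋=42060; principal=543871-42060=501811; balance=4673405-501811=4171594
2. interest=⌊4171594·90/10000⌋=37544; principal=543871-37544=506327; balance=4171594-506327=3665267
3. interest=⌊3665267·90/10000⌋=32987; principal=543871-32987=510884; balance=3665267-510884=3154383
4. interest=⌊3154383·90/10000⌋=28389; principal=543871-28389=515482; balance=3154383-515482=2638901
5. interest=⌊2638901·90/10000⌋=23750; principal=543871-23750=520121; balance=2638901-520121=2118780
6. interest=⌊2118780·90/10000⌋=19069; principal=543871-19069=524802; balance=2118780-524802=1593978
7. interest=⌊1593978·90/10000⌋=14345; principal=543871-14345=529526; balance=1593978-529526=1064452
8. interest=⌊1064452·90/10000⌋=9580; principal=543871-9580=534291; balance=1064452-534291=530161
9. interest=⌊530161·90/10000⌋=4771; principal=min(543871-4771,530161)=530161; balance=530161-530161=0

1 42060 501811 4171594
2 37544 506327 3665267
3 32987 510884 3154383
4 28389 515482 2638901
5 23750 520121 2118780
6 19069 524802 1593978
7 14345 529526 1064452
8 9580 534291 530161
9 4771 530161 0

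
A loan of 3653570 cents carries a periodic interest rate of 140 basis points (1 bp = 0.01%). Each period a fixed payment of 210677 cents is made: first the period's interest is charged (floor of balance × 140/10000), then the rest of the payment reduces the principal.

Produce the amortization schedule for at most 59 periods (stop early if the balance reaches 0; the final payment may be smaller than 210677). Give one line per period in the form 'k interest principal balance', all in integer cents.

1. interest=⌊3653570·140/10000⌋=51149; principal=210677-51149=159528; balance=3653570-159528=3494042
2. interest=⌊3494042·140/10000⌋=48916; principal=210677-48916=161761; balance=3494042-161761=3332281
3. interest=⌊3332281·140/10000⌋=46651; principal=210677-46651=164026; balance=3332281-164026=3168255
4. interest=⌊3168255·140/10000⌋=44355; principal=210677-44355=166322; balance=3168255-166322=3001933
5. interest=⌊3001933·140/10000⌋=42027; principal=210677-42027=168650; balance=3001933-168650=2833283
6. interest=⌊2833283·140/10000⌋=39665; principal=210677-39665=171012; balance=2833283-171012=2662271
7. interest=⌊2662271·140/10000⌋=37271; principal=210677-37271=173406; balance=2662271-173406=2488865
8. interest=⌊2488865·140/10000⌋=34844; principal=210677-34844=175833; balance=2488865-175833=2313032
9. interest=⌊2313032·140/10000⌋=32382; principal=210677-32382=178295; balance=2313032-178295=2134737
10. interest=⌊2134737·140/10000⌋=29886; principal=210677-29886=180791; balance=2134737-180791=1953946
11. interest=⌊1953946·140/10000⌋=27355; principal=210677-27355=183322; balance=1953946-183322=1770624
12. interest=⌊1770624·140/10000⌋=24788; principal=210677-24788=185889; balance=1770624-185889=1584735
13. interest=⌊1584735·140/10000⌋=22186; principal=210677-22186=188491; balance=1584735-188491=1396244
14. interest=⌊1396244·140/10000⌋=19547; principal=210677-19547=191130; balance=1396244-191130=1205114
15. interest=⌊1205114·140/10000⌋=16871; principal=210677-16871=193806; balance=1205114-193806=1011308
16. interest=⌊1011308·140/10000⌋=14158; principal=210677-14158=196519; balance=1011308-196519=814789
17. interest=⌊814789·140/10000⌋=11407; principal=210677-11407=199270; balance=814789-199270=615519
18. interest=⌊615519·140/10000⌋=8617; principal=210677-8617=202060; balance=615519-202060=413459
19. interest=⌊413459·140/10000⌋=5788; principal=210677-5788=204889; balance=413459-204889=208570
20. interest=⌊208570·140/10000⌋=2919; principal=210677-2919=207758; balance=208570-207758=812
21. interest=⌊812·140/10000⌋=11; principal=min(210677-11,812)=812; balance=812-812=0

1 51149 159528 3494042
2 48916 161761 3332281
3 46651 164026 3168255
4 44355 166322 3001933
5 42027 168650 2833283
6 39665 171012 2662271
7 37271 173406 2488865
8 34844 175833 2313032
9 32382 178295 2134737
10 29886 180791 1953946
11 27355 183322 1770624
12 24788 185889 1584735
13 22186 188491 1396244
14 19547 191130 1205114
15 16871 193806 1011308
16 14158 196519 814789
17 11407 199270 615519
18 8617 202060 413459
19 5788 204889 208570
20 2919 207758 812
21 11 812 0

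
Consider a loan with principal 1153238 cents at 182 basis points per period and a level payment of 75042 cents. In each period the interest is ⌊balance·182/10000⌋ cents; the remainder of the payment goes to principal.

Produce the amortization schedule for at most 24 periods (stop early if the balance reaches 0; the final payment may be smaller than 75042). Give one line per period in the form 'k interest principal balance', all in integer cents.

1. interest=⌊1153238·182/10000⌋=20988; principal=75042-20988=54054; balance=1153238-54054=1099184
2. interest=⌊1099184·182/10000⌋=20005; principal=75042-20005=55037; balance=1099184-55037=1044147
3. interest=⌊1044147·182/10000⌋=19003; principal=75042-19003=56039; balance=1044147-56039=988108
4. interest=⌊988108·182/10000⌋=17983; principal=75042-17983=57059; balance=988108-57059=931049
5. interest=⌊931049·182/10000⌋=16945; principal=75042-16945=58097; balance=931049-58097=872952
6. interest=⌊872952·182/10000⌋=15887; principal=75042-15887=59155; balance=872952-59155=813797
7. interest=⌊813797·182/10000⌋=14811; principal=75042-14811=60231; balance=813797-60231=753566
8. interest=⌊753566·182/10000⌋=13714; principal=75042-13714=61328; balance=753566-61328=692238
9. interest=⌊692238·182/10000⌋=12598; principal=75042-12598=62444; balance=692238-62444=629794
10. interest=⌊629794·182/10000⌋=11462; principal=75042-11462=63580; balance=629794-63580=566214
11. interest=⌊566214·182/10000⌋=10305; principal=75042-10305=64737; balance=566214-64737=501477
12. interest=⌊501477·182/10000⌋=9126; principal=75042-9126=65916; balance=501477-65916=435561
13. interest=⌊435561·182/10000⌋=7927; principal=75042-7927=67115; balance=435561-67115=368446
14. interest=⌊368446·182/10000⌋=6705; principal=75042-6705=68337; balance=368446-68337=300109
15. interest=⌊300109·182/10000⌋=5461; principal=75042-5461=69581; balance=300109-69581=230528
16. interest=⌊230528·182/10000⌋=4195; principal=75042-4195=70847; balance=230528-70847=159681
17. interest=⌊159681·182/10000⌋=2906; principal=75042-2906=72136; balance=159681-72136=87545
18. interest=⌊87545·182/10000⌋=1593; principal=75042-1593=73449; balance=87545-73449=14096
19. interest=⌊14096·182/10000⌋=256; principal=min(75042-256,14096)=14096; balance=14096-14096=0

1 20988 54054 1099184
2 20005 55037 1044147
3 19003 56039 988108
4 17983 57059 931049
5 16945 58097 872952
6 15887 59155 813797
7 14811 60231 753566
8 13714 61328 692238
9 12598 62444 629794
10 11462 63580 566214
11 10305 64737 501477
12 9126 65916 435561
13 7927 67115 368446
14 6705 68337 300109
15 5461 69581 230528
16 4195 70847 159681
17 2906 72136 87545
18 1593 73449 14096
19 256 14096 0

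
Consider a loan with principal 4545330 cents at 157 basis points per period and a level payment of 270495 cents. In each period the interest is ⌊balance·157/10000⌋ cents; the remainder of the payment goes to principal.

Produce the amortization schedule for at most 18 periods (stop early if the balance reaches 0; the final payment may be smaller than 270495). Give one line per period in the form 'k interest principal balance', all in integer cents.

1 71361 199134 4346196
2 68235 202260 4143936
3 65059 205436 3938500
4 61834 208661 3729839
5 58558 211937 3517902
6 55231 215264 3302638
7 51851 218644 3083994
8 48418 222077 2861917
9 44932 225563 2636354
10 41390 229105 2407249
11 37793 232702 2174547
12 34140 236355 1938192
13 30429 240066 1698126
14 26660 243835 1454291
15 22832 247663 1206628
16 18944 251551 955077
17 14994 255501 699576
18 10983 259512 440064

1. interest=⌊4545330·157/10000⌋=71361; principal=270495-71361=199134; balance=4545330-199134=4346196
2. interest=⌊4346196·157/10000⌋=68235; principal=270495-68235=202260; balance=4346196-202260=4143936
3. interest=⌊4143936·157/10000⌋=65059; principal=270495-65059=205436; balance=4143936-205436=3938500
4. interest=⌊3938500·157/10000⌋=61834; principal=270495-61834=208661; balance=3938500-208661=3729839
5. interest=⌊3729839·157/10000⌋=58558; principal=270495-58558=211937; balance=3729839-211937=3517902
6. interest=⌊3517902·157/10000⌋=55231; principal=270495-55231=215264; balance=3517902-215264=3302638
7. interest=⌊3302638·157/10000⌋=51851; principal=270495-51851=218644; balance=3302638-218644=3083994
8. interest=⌊3083994·157/10000⌋=48418; principal=270495-48418=222077; balance=3083994-222077=2861917
9. interest=⌊2861917·157/10000⌋=44932; principal=270495-44932=225563; balance=2861917-225563=2636354
10. interest=⌊2636354·157/10000⌋=41390; principal=270495-41390=229105; balance=2636354-229105=2407249
11. interest=⌊2407249·157/10000⌋=37793; principal=270495-37793=232702; balance=2407249-232702=2174547
12. interest=⌊2174547·157/10000⌋=34140; principal=270495-34140=236355; balance=2174547-236355=1938192
13. interest=⌊1938192·157/10000⌋=30429; principal=270495-30429=240066; balance=1938192-240066=1698126
14. interest=⌊1698126·157/10000⌋=26660; principal=270495-26660=243835; balance=1698126-243835=1454291
15. interest=⌊1454291·157/10000⌋=22832; principal=270495-22832=247663; balance=1454291-247663=1206628
16. interest=⌊1206628·157/10000⌋=18944; principal=270495-18944=251551; balance=1206628-251551=955077
17. interest=⌊955077·157/10000⌋=14994; principal=270495-14994=255501; balance=955077-255501=699576
18. interest=⌊699576·157/10000⌋=10983; principal=270495-10983=259512; balance=699576-259512=440064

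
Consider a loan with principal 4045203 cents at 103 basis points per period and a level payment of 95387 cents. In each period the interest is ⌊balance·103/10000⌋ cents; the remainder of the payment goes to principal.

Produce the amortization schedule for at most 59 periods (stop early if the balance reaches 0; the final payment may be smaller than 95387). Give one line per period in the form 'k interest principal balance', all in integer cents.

1 41665 53722 3991481
2 41112 54275 3937206
3 40553 54834 3882372
4 39988 55399 3826973
5 39417 55970 3771003
6 38841 56546 3714457
7 38258 57129 3657328
8 37670 57717 3599611
9 37075 58312 3541299
10 36475 58912 3482387
11 35868 59519 3422868
12 35255 60132 3362736
13 34636 60751 3301985
14 34010 61377 3240608
15 33378 62009 3178599
16 32739 62648 3115951
17 32094 63293 3052658
18 31442 63945 2988713
19 30783 64604 2924109
20 30118 65269 2858840
21 29446 65941 2792899
22 28766 66621 2726278
23 28080 67307 2658971
24 27387 68000 2590971
25 26687 68700 2522271
26 25979 69408 2452863
27 25264 70123 2382740
28 24542 70845 2311895
29 23812 71575 2240320
30 23075 72312 2168008
31 22330 73057 2094951
32 21577 73810 2021141
33 20817 74570 1946571
34 20049 75338 1871233
35 19273 76114 1795119
36 18489 76898 1718221
37 17697 77690 1640531
38 16897 78490 1562041
39 16089 79298 1482743
40 15272 80115 1402628
41 14447 80940 1321688
42 13613 81774 1239914
43 12771 82616 1157298
44 11920 83467 1073831
45 11060 84327 989504
46 10191 85196 904308
47 9314 86073 818235
48 8427 86960 731275
49 7532 87855 643420
50 6627 88760 554660
51 5712 89675 464985
52 4789 90598 374387
53 3856 91531 282856
54 2913 92474 190382
55 1960 93427 96955
56 998 94389 2566
57 26 2566 0

1. interest=⌊4045203·103/10000⌋=41665; principal=95387-41665=53722; balance=4045203-53722=3991481
2. interest=⌊3991481·103/10000⌋=41112; principal=95387-41112=54275; balance=3991481-54275=3937206
3. interest=⌊3937206·103/10000⌋=40553; principal=95387-40553=54834; balance=3937206-54834=3882372
4. interest=⌊3882372·103/10000⌋=39988; principal=95387-39988=55399; balance=3882372-55399=3826973
5. interest=⌊3826973·103/10000⌋=39417; principal=95387-39417=55970; balance=3826973-55970=3771003
6. interest=⌊3771003·103/10000⌋=38841; principal=95387-38841=56546; balance=3771003-56546=3714457
7. interest=⌊3714457·103/10000⌋=38258; principal=95387-38258=57129; balance=3714457-57129=3657328
8. interest=⌊3657328·103/10000⌋=37670; principal=95387-37670=57717; balance=3657328-57717=3599611
9. interest=⌊3599611·103/10000⌋=37075; principal=95387-37075=58312; balance=3599611-58312=3541299
10. interest=⌊3541299·103/10000⌋=36475; principal=95387-36475=58912; balance=3541299-58912=3482387
11. interest=⌊3482387·103/10000⌋=35868; principal=95387-35868=59519; balance=3482387-59519=3422868
12. interest=⌊3422868·103/10000⌋=35255; principal=95387-35255=60132; balance=3422868-60132=3362736
13. interest=⌊3362736·103/10000⌋=34636; principal=95387-34636=60751; balance=3362736-60751=3301985
14. interest=⌊3301985·103/10000⌋=34010; principal=95387-34010=61377; balance=3301985-61377=3240608
15. interest=⌊3240608·103/10000⌋=33378; principal=95387-33378=62009; balance=3240608-62009=3178599
16. interest=⌊3178599·103/10000⌋=32739; principal=95387-32739=62648; balance=3178599-62648=3115951
17. interest=⌊3115951·103/10000⌋=32094; principal=95387-32094=63293; balance=3115951-63293=3052658
18. interest=⌊3052658·103/10000⌋=31442; principal=95387-31442=63945; balance=3052658-63945=2988713
19. interest=⌊2988713·103/10000⌋=30783; principal=95387-30783=64604; balance=2988713-64604=2924109
20. interest=⌊2924109·103/10000⌋=30118; principal=95387-30118=65269; balance=2924109-65269=2858840
21. interest=⌊2858840·103/10000⌋=29446; principal=95387-29446=65941; balance=2858840-65941=2792899
22. interest=⌊2792899·103/10000⌋=28766; principal=95387-28766=66621; balance=2792899-66621=2726278
23. interest=⌊2726278·103/10000⌋=28080; principal=95387-28080=67307; balance=2726278-67307=2658971
24. interest=⌊2658971·103/10000⌋=27387; principal=95387-27387=68000; balance=2658971-68000=2590971
25. interest=⌊2590971·103/10000⌋=26687; principal=95387-26687=68700; balance=2590971-68700=2522271
26. interest=⌊2522271·103/10000⌋=25979; principal=95387-25979=69408; balance=2522271-69408=2452863
27. interest=⌊2452863·103/10000⌋=25264; principal=95387-25264=70123; balance=2452863-70123=2382740
28. interest=⌊2382740·103/10000⌋=24542; principal=95387-24542=70845; balance=2382740-70845=2311895
29. interest=⌊2311895·103/10000⌋=23812; principal=95387-23812=71575; balance=2311895-71575=2240320
30. interest=⌊2240320·103/10000⌋=23075; principal=95387-23075=72312; balance=2240320-72312=2168008
31. interest=⌊2168008·103/10000⌋=22330; principal=95387-22330=73057; balance=2168008-73057=2094951
32. interest=⌊2094951·103/10000⌋=21577; principal=95387-21577=73810; balance=2094951-73810=2021141
33. interest=⌊2021141·103/10000⌋=20817; principal=95387-20817=74570; balance=2021141-74570=1946571
34. interest=⌊1946571·103/10000⌋=20049; principal=95387-20049=75338; balance=1946571-75338=1871233
35. interest=⌊1871233·103/10000⌋=19273; principal=95387-19273=76114; balance=1871233-76114=1795119
36. interest=⌊1795119·103/10000⌋=18489; principal=95387-18489=76898; balance=1795119-76898=1718221
37. interest=⌊1718221·103/10000⌋=17697; principal=95387-17697=77690; balance=1718221-77690=1640531
38. interest=⌊1640531·103/10000⌋=16897; principal=95387-16897=78490; balance=1640531-78490=1562041
39. interest=⌊1562041·103/10000⌋=16089; principal=95387-16089=79298; balance=1562041-79298=1482743
40. interest=⌊1482743·103/10000⌋=15272; principal=95387-15272=80115; balance=1482743-80115=1402628
41. interest=⌊1402628·103/10000⌋=14447; principal=95387-14447=80940; balance=1402628-80940=1321688
42. interest=⌊1321688·103/10000⌋=13613; principal=95387-13613=81774; balance=1321688-81774=1239914
43. interest=⌊1239914·103/10000⌋=12771; principal=95387-12771=82616; balance=1239914-82616=1157298
44. interest=⌊1157298·103/10000⌋=11920; principal=95387-11920=83467; balance=1157298-83467=1073831
45. interest=⌊1073831·103/10000⌋=11060; principal=95387-11060=84327; balance=1073831-84327=989504
46. interest=⌊989504·103/10000⌋=10191; principal=95387-10191=85196; balance=989504-85196=904308
47. interest=⌊904308·103/10000⌋=9314; principal=95387-9314=86073; balance=904308-86073=818235
48. interest=⌊818235·103/10000⌋=8427; principal=95387-8427=86960; balance=818235-86960=731275
49. interest=⌊731275·103/10000⌋=7532; principal=95387-7532=87855; balance=731275-87855=643420
50. interest=⌊643420·103/10000⌋=6627; principal=95387-6627=88760; balance=643420-88760=554660
51. interest=⌊554660·103/10000⌋=5712; principal=95387-5712=89675; balance=554660-89675=464985
52. interest=⌊464985·103/10000⌋=4789; principal=95387-4789=90598; balance=464985-90598=374387
53. interest=⌊374387·103/10000⌋=3856; principal=95387-3856=91531; balance=374387-91531=282856
54. interest=⌊282856·103/10000⌋=2913; principal=95387-2913=92474; balance=282856-92474=190382
55. interest=⌊190382·103/10000⌋=1960; principal=95387-1960=93427; balance=190382-93427=96955
56. interest=⌊96955·103/10000⌋=998; principal=95387-998=94389; balance=96955-94389=2566
57. interest=⌊2566·103/10000⌋=26; principal=min(95387-26,2566)=2566; balance=2566-2566=0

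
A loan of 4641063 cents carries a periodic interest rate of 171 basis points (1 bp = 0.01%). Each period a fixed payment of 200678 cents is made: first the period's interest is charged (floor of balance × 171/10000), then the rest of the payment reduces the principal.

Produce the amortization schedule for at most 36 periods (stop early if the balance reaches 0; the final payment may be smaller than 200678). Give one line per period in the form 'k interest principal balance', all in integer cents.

1 79362 121316 4519747
2 77287 123391 4396356
3 75177 125501 4270855
4 73031 127647 4143208
5 70848 129830 4013378
6 68628 132050 3881328
7 66370 134308 3747020
8 64074 136604 3610416
9 61738 138940 3471476
10 59362 141316 3330160
11 56945 143733 3186427
12 54487 146191 3040236
13 51988 148690 2891546
14 49445 151233 2740313
15 46859 153819 2586494
16 44229 156449 2430045
17 41553 159125 2270920
18 38832 161846 2109074
19 36065 164613 1944461
20 33250 167428 1777033
21 30387 170291 1606742
22 27475 173203 1433539
23 24513 176165 1257374
24 21501 179177 1078197
25 18437 182241 895956
26 15320 185358 710598
27 12151 188527 522071
28 8927 191751 330320
29 5648 195030 135290
30 2313 135290 0

1. interest=⌊4641063·171/10000⌋=79362; principal=200678-79362=121316; balance=4641063-121316=4519747
2. interest=⌊4519747·171/10000⌋=77287; principal=200678-77287=123391; balance=4519747-123391=4396356
3. interest=⌊4396356·171/10000⌋=75177; principal=200678-75177=125501; balance=4396356-125501=4270855
4. interest=⌊4270855·171/10000⌋=73031; principal=200678-73031=127647; balance=4270855-127647=4143208
5. interest=⌊4143208·171/10000⌋=70848; principal=200678-70848=129830; balance=4143208-129830=4013378
6. interest=⌊4013378·171/10000⌋=68628; principal=200678-68628=132050; balance=4013378-132050=3881328
7. interest=⌊3881328·171/10000⌋=66370; principal=200678-66370=134308; balance=3881328-134308=3747020
8. interest=⌊3747020·171/10000⌋=64074; principal=200678-64074=136604; balance=3747020-136604=3610416
9. interest=⌊3610416·171/10000⌋=61738; principal=200678-61738=138940; balance=3610416-138940=3471476
10. interest=⌊3471476·171/10000⌋=59362; principal=200678-59362=141316; balance=3471476-141316=3330160
11. interest=⌊3330160·171/10000⌋=56945; principal=200678-56945=143733; balance=3330160-143733=3186427
12. interest=⌊3186427·171/10000⌋=54487; principal=200678-54487=146191; balance=3186427-146191=3040236
13. interest=⌊3040236·171/10000⌋=51988; principal=200678-51988=148690; balance=3040236-148690=2891546
14. interest=⌊2891546·171/10000⌋=49445; principal=200678-49445=151233; balance=2891546-151233=2740313
15. interest=⌊2740313·171/10000⌋=46859; principal=200678-46859=153819; balance=2740313-153819=2586494
16. interest=⌊2586494·171/10000⌋=44229; principal=200678-44229=156449; balance=2586494-156449=2430045
17. interest=⌊2430045·171/10000⌋=41553; principal=200678-41553=159125; balance=2430045-159125=2270920
18. interest=⌊2270920·171/10000⌋=38832; principal=200678-38832=161846; balance=2270920-161846=2109074
19. interest=⌊2109074·171/10000⌋=36065; principal=200678-36065=164613; balance=2109074-164613=1944461
20. interest=⌊1944461·171/10000⌋=33250; principal=200678-33250=167428; balance=1944461-167428=1777033
21. interest=⌊1777033·171/10000⌋=30387; principal=200678-30387=170291; balance=1777033-170291=1606742
22. interest=⌊1606742·171/10000⌋=27475; principal=200678-27475=173203; balance=1606742-173203=1433539
23. interest=⌊1433539·171/10000⌋=24513; principal=200678-24513=176165; balance=1433539-176165=1257374
24. interest=⌊1257374·171/10000⌋=21501; principal=200678-21501=179177; balance=1257374-179177=1078197
25. interest=⌊1078197·171/10000⌋=18437; principal=200678-18437=182241; balance=1078197-182241=895956
26. interest=⌊895956·171/10000⌋=15320; principal=200678-15320=185358; balance=895956-185358=710598
27. interest=⌊710598·171/10000⌋=12151; principal=200678-12151=188527; balance=710598-188527=522071
28. interest=⌊522071·171/10000⌋=8927; principal=200678-8927=191751; balance=522071-191751=330320
29. interest=⌊330320·171/10000⌋=5648; principal=200678-5648=195030; balance=330320-195030=135290
30. interest=⌊135290·171/10000⌋=2313; principal=min(200678-2313,135290)=135290; balance=135290-135290=0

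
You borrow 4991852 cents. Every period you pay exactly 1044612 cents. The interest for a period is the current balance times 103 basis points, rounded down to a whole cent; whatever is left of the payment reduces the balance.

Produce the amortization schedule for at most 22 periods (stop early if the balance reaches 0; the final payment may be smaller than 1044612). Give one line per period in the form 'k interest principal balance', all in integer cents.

1 51416 993196 3998656
2 41186 1003426 2995230
3 30850 1013762 1981468
4 20409 1024203 957265
5 9859 957265 0

1. interest=⌊4991852·103/10000⌋=51416; principal=1044612-51416=993196; balance=4991852-993196=3998656
2. interest=⌊3998656·103/10000⌋=41186; principal=1044612-41186=1003426; balance=3998656-1003426=2995230
3. interest=⌊2995230·103/10000⌋=30850; principal=1044612-30850=1013762; balance=2995230-1013762=1981468
4. interest=⌊1981468·103/10000⌋=20409; principal=1044612-20409=1024203; balance=1981468-1024203=957265
5. interest=⌊957265·103/10000⌋=9859; principal=min(1044612-9859,957265)=957265; balance=957265-957265=0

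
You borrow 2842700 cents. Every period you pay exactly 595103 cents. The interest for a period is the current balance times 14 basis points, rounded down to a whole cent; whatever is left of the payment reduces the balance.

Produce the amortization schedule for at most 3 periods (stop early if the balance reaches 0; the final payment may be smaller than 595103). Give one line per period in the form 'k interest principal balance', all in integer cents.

1. interest=⌊2842700·14/10000⌋=3979; principal=595103-3979=591124; balance=2842700-591124=2251576
2. interest=⌊2251576·14/10000⌋=3152; principal=595103-3152=591951; balance=2251576-591951=1659625
3. interest=⌊1659625·14/10000⌋=2323; principal=595103-2323=592780; balance=1659625-592780=1066845

1 3979 591124 2251576
2 3152 591951 1659625
3 2323 592780 1066845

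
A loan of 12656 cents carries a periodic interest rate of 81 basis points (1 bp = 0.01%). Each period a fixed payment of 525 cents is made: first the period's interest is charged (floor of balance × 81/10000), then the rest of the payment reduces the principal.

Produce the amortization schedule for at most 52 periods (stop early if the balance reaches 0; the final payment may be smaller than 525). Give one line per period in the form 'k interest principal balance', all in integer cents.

1. interest=⌊12656·81/10000⌋=102; principal=525-102=423; balance=12656-423=12233
2. interest=⌊12233·81/10000⌋=99; principal=525-99=426; balance=12233-426=11807
3. interest=⌊11807·81/10000⌋=95; principal=525-95=430; balance=11807-430=11377
4. interest=⌊11377·81/10000⌋=92; principal=525-92=433; balance=11377-433=10944
5. interest=⌊10944·81/10000⌋=88; principal=525-88=437; balance=10944-437=10507
6. interest=⌊10507·81/10000⌋=85; principal=525-85=440; balance=10507-440=10067
7. interest=⌊10067·81/10000⌋=81; principal=525-81=444; balance=10067-444=9623
8. interest=⌊9623·81/10000⌋=77; principal=525-77=448; balance=9623-448=9175
9. interest=⌊9175·81/10000⌋=74; principal=525-74=451; balance=9175-451=8724
10. interest=⌊8724·81/10000⌋=70; principal=525-70=455; balance=8724-455=8269
11. interest=⌊8269·81/10000⌋=66; principal=525-66=459; balance=8269-459=7810
12. interest=⌊7810·81/10000⌋=63; principal=525-63=462; balance=7810-462=7348
13. interest=⌊7348·81/10000⌋=59; principal=525-59=466; balance=7348-466=6882
14. interest=⌊6882·81/10000⌋=55; principal=525-55=470; balance=6882-470=6412
15. interest=⌊6412·81/10000⌋=51; principal=525-51=474; balance=6412-474=5938
16. interest=⌊5938·81/10000⌋=48; principal=525-48=477; balance=5938-477=5461
17. interest=⌊5461·81/10000⌋=44; principal=525-44=481; balance=5461-481=4980
18. interest=⌊4980·81/10000⌋=40; principal=525-40=485; balance=4980-485=4495
19. interest=⌊4495·81/10000⌋=36; principal=525-36=489; balance=4495-489=4006
20. interest=⌊4006·81/10000⌋=32; principal=525-32=493; balance=4006-493=3513
21. interest=⌊3513·81/10000⌋=28; principal=525-28=497; balance=3513-497=3016
22. interest=⌊3016·81/10000⌋=24; principal=525-24=501; balance=3016-501=2515
23. interest=⌊2515·81/10000⌋=20; principal=525-20=505; balance=2515-505=2010
24. interest=⌊2010·81/10000⌋=16; principal=525-16=509; balance=2010-509=1501
25. interest=⌊1501·81/10000⌋=12; principal=525-12=513; balance=1501-513=988
26. interest=⌊988·81/10000⌋=8; principal=525-8=517; balance=988-517=471
27. interest=⌊471·81/10000⌋=3; principal=min(525-3,471)=471; balance=471-471=0

1 102 423 12233
2 99 426 11807
3 95 430 11377
4 92 433 10944
5 88 437 10507
6 85 440 10067
7 81 444 9623
8 77 448 9175
9 74 451 8724
10 70 455 8269
11 66 459 7810
12 63 462 7348
13 59 466 6882
14 55 470 6412
15 51 474 5938
16 48 477 5461
17 44 481 4980
18 40 485 4495
19 36 489 4006
20 32 493 3513
21 28 497 3016
22 24 501 2515
23 20 505 2010
24 16 509 1501
25 12 513 988
26 8 517 471
27 3 471 0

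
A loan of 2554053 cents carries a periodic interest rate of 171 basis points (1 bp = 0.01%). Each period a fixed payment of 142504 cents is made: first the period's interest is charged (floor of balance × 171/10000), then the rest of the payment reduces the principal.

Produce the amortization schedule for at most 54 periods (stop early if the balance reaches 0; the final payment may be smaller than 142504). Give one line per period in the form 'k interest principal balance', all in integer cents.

1 43674 98830 2455223
2 41984 100520 2354703
3 40265 102239 2252464
4 38517 103987 2148477
5 36738 105766 2042711
6 34930 107574 1935137
7 33090 109414 1825723
8 31219 111285 1714438
9 29316 113188 1601250
10 27381 115123 1486127
11 25412 117092 1369035
12 23410 119094 1249941
13 21373 121131 1128810
14 19302 123202 1005608
15 17195 125309 880299
16 15053 127451 752848
17 12873 129631 623217
18 10657 131847 491370
19 8402 134102 357268
20 6109 136395 220873
21 3776 138728 82145
22 1404 82145 0

1. interest=⌊2554053·171/10000⌋=43674; principal=142504-43674=98830; balance=2554053-98830=2455223
2. interest=⌊2455223·171/10000⌋=41984; principal=142504-41984=100520; balance=2455223-100520=2354703
3. interest=⌊2354703·171/10000⌋=40265; principal=142504-40265=102239; balance=2354703-102239=2252464
4. interest=⌊2252464·171/10000⌋=38517; principal=142504-38517=103987; balance=2252464-103987=2148477
5. interest=⌊2148477·171/10000⌋=36738; principal=142504-36738=105766; balance=2148477-105766=2042711
6. interest=⌊2042711·171/10000⌋=34930; principal=142504-34930=107574; balance=2042711-107574=1935137
7. interest=⌊1935137·171/10000⌋=33090; principal=142504-33090=109414; balance=1935137-109414=1825723
8. interest=⌊1825723·171/10000⌋=31219; principal=142504-31219=111285; balance=1825723-111285=1714438
9. interest=⌊1714438·171/10000⌋=29316; principal=142504-29316=113188; balance=1714438-113188=1601250
10. interest=⌊1601250·171/10000⌋=27381; principal=142504-27381=115123; balance=1601250-115123=1486127
11. interest=⌊1486127·171/10000⌋=25412; principal=142504-25412=117092; balance=1486127-117092=1369035
12. interest=⌊1369035·171/10000⌋=23410; principal=142504-23410=119094; balance=1369035-119094=1249941
13. interest=⌊1249941·171/10000⌋=21373; principal=142504-21373=121131; balance=1249941-121131=1128810
14. interest=⌊1128810·171/10000⌋=19302; principal=142504-19302=123202; balance=1128810-123202=1005608
15. interest=⌊1005608·171/10000⌋=17195; principal=142504-17195=125309; balance=1005608-125309=880299
16. interest=⌊880299·171/10000⌋=15053; principal=142504-15053=127451; balance=880299-127451=752848
17. interest=⌊752848·171/10000⌋=12873; principal=142504-12873=129631; balance=752848-129631=623217
18. interest=⌊623217·171/10000⌋=10657; principal=142504-10657=131847; balance=623217-131847=491370
19. interest=⌊491370·171/10000⌋=8402; principal=142504-8402=134102; balance=491370-134102=357268
20. interest=⌊357268·171/10000⌋=6109; principal=142504-6109=136395; balance=357268-136395=220873
21. interest=⌊220873·171/10000⌋=3776; principal=142504-3776=138728; balance=220873-138728=82145
22. interest=⌊82145·171/10000⌋=1404; principal=min(142504-1404,82145)=82145; balance=82145-82145=0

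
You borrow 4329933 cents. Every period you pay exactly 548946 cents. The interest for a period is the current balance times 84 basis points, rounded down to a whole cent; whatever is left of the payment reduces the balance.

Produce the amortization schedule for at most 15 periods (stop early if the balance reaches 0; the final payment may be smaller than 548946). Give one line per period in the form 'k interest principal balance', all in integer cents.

1. interest=⌊4329933·84/10000⌋=36371; principal=548946-36371=512575; balance=4329933-512575=3817358
2. interest=⌊3817358·84/10000⌋=32065; principal=548946-32065=516881; balance=3817358-516881=3300477
3. interest=⌊3300477·84/10000⌋=27724; principal=548946-27724=521222; balance=3300477-521222=2779255
4. interest=⌊2779255·84/10000⌋=23345; principal=548946-23345=525601; balance=2779255-525601=2253654
5. interest=⌊2253654·84/10000⌋=18930; principal=548946-18930=530016; balance=2253654-530016=1723638
6. interest=⌊1723638·84/10000⌋=14478; principal=548946-14478=534468; balance=1723638-534468=1189170
7. interest=⌊1189170·84/10000⌋=9989; principal=548946-9989=538957; balance=1189170-538957=650213
8. interest=⌊650213·84/10000⌋=5461; principal=548946-5461=543485; balance=650213-543485=106728
9. interest=⌊106728·84/10000⌋=896; principal=min(548946-896,106728)=106728; balance=106728-106728=0

1 36371 512575 3817358
2 32065 516881 3300477
3 27724 521222 2779255
4 23345 525601 2253654
5 18930 530016 1723638
6 14478 534468 1189170
7 9989 538957 650213
8 5461 543485 106728
9 896 106728 0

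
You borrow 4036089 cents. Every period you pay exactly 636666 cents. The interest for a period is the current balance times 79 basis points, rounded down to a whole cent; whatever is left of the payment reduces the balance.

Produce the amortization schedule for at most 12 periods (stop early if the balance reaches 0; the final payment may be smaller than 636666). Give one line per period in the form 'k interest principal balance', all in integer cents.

1. interest=⌊4036089·79/10000⌋=31885; principal=636666-31885=604781; balance=4036089-604781=3431308
2. interest=⌊3431308·79/10000⌋=27107; principal=636666-27107=609559; balance=3431308-609559=2821749
3. interest=⌊2821749·79/10000⌋=22291; principal=636666-22291=614375; balance=2821749-614375=2207374
4. interest=⌊2207374·79/10000⌋=17438; principal=636666-17438=619228; balance=2207374-619228=1588146
5. interest=⌊1588146·79/10000⌋=12546; principal=636666-12546=624120; balance=1588146-624120=964026
6. interest=⌊964026·79/10000⌋=7615; principal=636666-7615=629051; balance=964026-629051=334975
7. interest=⌊334975·79/10000⌋=2646; principal=min(636666-2646,334975)=334975; balance=334975-334975=0

1 31885 604781 3431308
2 27107 609559 2821749
3 22291 614375 2207374
4 17438 619228 1588146
5 12546 624120 964026
6 7615 629051 334975
7 2646 334975 0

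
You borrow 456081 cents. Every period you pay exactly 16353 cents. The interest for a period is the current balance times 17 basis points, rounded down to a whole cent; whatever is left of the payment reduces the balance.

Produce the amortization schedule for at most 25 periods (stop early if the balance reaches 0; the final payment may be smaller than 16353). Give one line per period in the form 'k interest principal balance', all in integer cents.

1 775 15578 440503
2 748 15605 424898
3 722 15631 409267
4 695 15658 393609
5 669 15684 377925
6 642 15711 362214
7 615 15738 346476
8 589 15764 330712
9 562 15791 314921
10 535 15818 299103
11 508 15845 283258
12 481 15872 267386
13 454 15899 251487
14 427 15926 235561
15 400 15953 219608
16 373 15980 203628
17 346 16007 187621
18 318 16035 171586
19 291 16062 155524
20 264 16089 139435
21 237 16116 123319
22 209 16144 107175
23 182 16171 91004
24 154 16199 74805
25 127 16226 58579

1. interest=⌊456081·17/10000⌋=775; principal=16353-775=15578; balance=456081-15578=440503
2. interest=⌊440503·17/10000⌋=748; principal=16353-748=15605; balance=440503-15605=424898
3. interest=⌊424898·17/10000⌋=722; principal=16353-722=15631; balance=424898-15631=409267
4. interest=⌊409267·17/10000⌋=695; principal=16353-695=15658; balance=409267-15658=393609
5. interest=⌊393609·17/10000⌋=669; principal=16353-669=15684; balance=393609-15684=377925
6. interest=⌊377925·17/10000⌋=642; principal=16353-642=15711; balance=377925-15711=362214
7. interest=⌊362214·17/10000⌋=615; principal=16353-615=15738; balance=362214-15738=346476
8. interest=⌊346476·17/10000⌋=589; principal=16353-589=15764; balance=346476-15764=330712
9. interest=⌊330712·17/10000⌋=562; principal=16353-562=15791; balance=330712-15791=314921
10. interest=⌊314921·17/10000⌋=535; principal=16353-535=15818; balance=314921-15818=299103
11. interest=⌊299103·17/10000⌋=508; principal=16353-508=15845; balance=299103-15845=283258
12. interest=⌊283258·17/10000⌋=481; principal=16353-481=15872; balance=283258-15872=267386
13. interest=⌊267386·17/10000⌋=454; principal=16353-454=15899; balance=267386-15899=251487
14. interest=⌊251487·17/10000⌋=427; principal=16353-427=15926; balance=251487-15926=235561
15. interest=⌊235561·17/10000⌋=400; principal=16353-400=15953; balance=235561-15953=219608
16. interest=⌊219608·17/10000⌋=373; principal=16353-373=15980; balance=219608-15980=203628
17. interest=⌊203628·17/10000⌋=346; principal=16353-346=16007; balance=203628-16007=187621
18. interest=⌊187621·17/10000⌋=318; principal=16353-318=16035; balance=187621-16035=171586
19. interest=⌊171586·17/10000⌋=291; principal=16353-291=16062; balance=171586-16062=155524
20. interest=⌊155524·17/10000⌋=264; principal=16353-264=16089; balance=155524-16089=139435
21. interest=⌊139435·17/10000⌋=237; principal=16353-237=16116; balance=139435-16116=123319
22. interest=⌊123319·17/10000⌋=209; principal=16353-209=16144; balance=123319-16144=107175
23. interest=⌊107175·17/10000⌋=182; principal=16353-182=16171; balance=107175-16171=91004
24. interest=⌊91004·17/10000⌋=154; principal=16353-154=16199; balance=91004-16199=74805
25. interest=⌊74805·17/10000⌋=127; principal=16353-127=16226; balance=74805-16226=58579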